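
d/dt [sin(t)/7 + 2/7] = cos(t)/7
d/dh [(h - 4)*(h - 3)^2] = (h - 3)*(3*h - 11)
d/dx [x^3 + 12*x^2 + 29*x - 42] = 3*x^2 + 24*x + 29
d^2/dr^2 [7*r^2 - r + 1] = 14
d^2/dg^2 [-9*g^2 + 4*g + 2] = -18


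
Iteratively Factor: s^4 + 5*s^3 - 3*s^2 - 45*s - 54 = (s - 3)*(s^3 + 8*s^2 + 21*s + 18) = (s - 3)*(s + 2)*(s^2 + 6*s + 9) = (s - 3)*(s + 2)*(s + 3)*(s + 3)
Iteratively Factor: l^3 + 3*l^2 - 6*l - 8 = (l - 2)*(l^2 + 5*l + 4) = (l - 2)*(l + 1)*(l + 4)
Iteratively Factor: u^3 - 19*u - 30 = (u - 5)*(u^2 + 5*u + 6) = (u - 5)*(u + 3)*(u + 2)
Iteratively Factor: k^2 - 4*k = (k - 4)*(k)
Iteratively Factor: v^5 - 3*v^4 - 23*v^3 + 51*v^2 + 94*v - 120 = (v - 1)*(v^4 - 2*v^3 - 25*v^2 + 26*v + 120) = (v - 5)*(v - 1)*(v^3 + 3*v^2 - 10*v - 24) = (v - 5)*(v - 1)*(v + 4)*(v^2 - v - 6) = (v - 5)*(v - 3)*(v - 1)*(v + 4)*(v + 2)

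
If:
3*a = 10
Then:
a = 10/3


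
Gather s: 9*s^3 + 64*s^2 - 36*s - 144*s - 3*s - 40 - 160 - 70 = 9*s^3 + 64*s^2 - 183*s - 270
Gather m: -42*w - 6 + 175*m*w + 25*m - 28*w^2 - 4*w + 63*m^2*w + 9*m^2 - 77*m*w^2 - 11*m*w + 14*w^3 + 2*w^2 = m^2*(63*w + 9) + m*(-77*w^2 + 164*w + 25) + 14*w^3 - 26*w^2 - 46*w - 6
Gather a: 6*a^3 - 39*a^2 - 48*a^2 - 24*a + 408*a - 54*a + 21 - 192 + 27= 6*a^3 - 87*a^2 + 330*a - 144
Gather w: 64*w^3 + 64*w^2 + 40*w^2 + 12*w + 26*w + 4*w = 64*w^3 + 104*w^2 + 42*w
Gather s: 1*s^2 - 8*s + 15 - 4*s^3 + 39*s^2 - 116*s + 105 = -4*s^3 + 40*s^2 - 124*s + 120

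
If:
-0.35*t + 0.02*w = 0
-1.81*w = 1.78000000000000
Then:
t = -0.06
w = -0.98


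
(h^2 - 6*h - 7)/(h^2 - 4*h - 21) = (h + 1)/(h + 3)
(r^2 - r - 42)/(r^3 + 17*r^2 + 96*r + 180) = (r - 7)/(r^2 + 11*r + 30)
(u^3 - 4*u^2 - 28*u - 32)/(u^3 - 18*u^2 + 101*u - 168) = (u^2 + 4*u + 4)/(u^2 - 10*u + 21)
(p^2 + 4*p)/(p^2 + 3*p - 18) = p*(p + 4)/(p^2 + 3*p - 18)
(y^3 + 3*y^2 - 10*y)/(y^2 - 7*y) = (y^2 + 3*y - 10)/(y - 7)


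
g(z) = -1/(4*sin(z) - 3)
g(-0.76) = 0.17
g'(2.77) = -1.56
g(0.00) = 0.33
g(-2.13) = 0.16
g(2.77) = 0.65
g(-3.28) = 0.41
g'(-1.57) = 0.00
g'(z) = 4*cos(z)/(4*sin(z) - 3)^2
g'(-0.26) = 0.24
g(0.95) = -3.94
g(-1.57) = 0.14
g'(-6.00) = 1.08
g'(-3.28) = -0.66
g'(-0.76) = 0.09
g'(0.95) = 36.16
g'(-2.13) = -0.05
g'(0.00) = 0.44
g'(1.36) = 1.01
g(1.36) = -1.10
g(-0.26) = 0.25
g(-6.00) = 0.53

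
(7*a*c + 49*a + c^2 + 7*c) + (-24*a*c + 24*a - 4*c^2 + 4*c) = -17*a*c + 73*a - 3*c^2 + 11*c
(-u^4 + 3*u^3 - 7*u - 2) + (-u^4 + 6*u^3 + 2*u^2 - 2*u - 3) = -2*u^4 + 9*u^3 + 2*u^2 - 9*u - 5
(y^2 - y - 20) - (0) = y^2 - y - 20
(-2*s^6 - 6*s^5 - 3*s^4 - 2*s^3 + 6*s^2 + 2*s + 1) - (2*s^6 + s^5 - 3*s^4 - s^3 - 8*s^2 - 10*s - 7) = -4*s^6 - 7*s^5 - s^3 + 14*s^2 + 12*s + 8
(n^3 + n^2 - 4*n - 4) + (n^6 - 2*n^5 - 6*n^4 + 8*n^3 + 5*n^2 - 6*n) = n^6 - 2*n^5 - 6*n^4 + 9*n^3 + 6*n^2 - 10*n - 4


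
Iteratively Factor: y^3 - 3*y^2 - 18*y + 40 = (y + 4)*(y^2 - 7*y + 10) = (y - 2)*(y + 4)*(y - 5)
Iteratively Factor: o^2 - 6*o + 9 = (o - 3)*(o - 3)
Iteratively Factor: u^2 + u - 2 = (u + 2)*(u - 1)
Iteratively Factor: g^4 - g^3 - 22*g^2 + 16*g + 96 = (g + 2)*(g^3 - 3*g^2 - 16*g + 48) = (g - 4)*(g + 2)*(g^2 + g - 12) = (g - 4)*(g + 2)*(g + 4)*(g - 3)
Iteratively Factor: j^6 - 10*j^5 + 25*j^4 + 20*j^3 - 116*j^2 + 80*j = (j - 5)*(j^5 - 5*j^4 + 20*j^2 - 16*j) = (j - 5)*(j - 1)*(j^4 - 4*j^3 - 4*j^2 + 16*j) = (j - 5)*(j - 1)*(j + 2)*(j^3 - 6*j^2 + 8*j) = j*(j - 5)*(j - 1)*(j + 2)*(j^2 - 6*j + 8) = j*(j - 5)*(j - 4)*(j - 1)*(j + 2)*(j - 2)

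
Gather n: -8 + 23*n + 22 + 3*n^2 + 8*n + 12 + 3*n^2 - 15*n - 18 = 6*n^2 + 16*n + 8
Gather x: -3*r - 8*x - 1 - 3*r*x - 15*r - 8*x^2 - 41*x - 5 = -18*r - 8*x^2 + x*(-3*r - 49) - 6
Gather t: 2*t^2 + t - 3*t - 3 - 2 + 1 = 2*t^2 - 2*t - 4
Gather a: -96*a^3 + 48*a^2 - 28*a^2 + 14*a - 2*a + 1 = -96*a^3 + 20*a^2 + 12*a + 1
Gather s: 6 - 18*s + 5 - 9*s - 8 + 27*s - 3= 0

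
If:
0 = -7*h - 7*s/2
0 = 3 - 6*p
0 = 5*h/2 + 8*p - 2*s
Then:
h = -8/13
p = 1/2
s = 16/13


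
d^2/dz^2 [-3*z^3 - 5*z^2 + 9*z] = -18*z - 10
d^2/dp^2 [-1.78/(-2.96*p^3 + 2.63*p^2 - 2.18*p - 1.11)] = ((9.3628 - 31.6128*p)*(2.96*p^3 - 2.63*p^2 + 2.18*p + 1.11) + 1.78*(8.88*p^2 - 5.26*p + 2.18)*(17.76*p^2 - 10.52*p + 4.36))/(2.96*p^3 - 2.63*p^2 + 2.18*p + 1.11)^3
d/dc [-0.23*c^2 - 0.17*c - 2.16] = -0.46*c - 0.17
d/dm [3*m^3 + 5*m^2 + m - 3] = 9*m^2 + 10*m + 1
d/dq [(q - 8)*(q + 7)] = 2*q - 1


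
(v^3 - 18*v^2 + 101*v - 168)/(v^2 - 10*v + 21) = v - 8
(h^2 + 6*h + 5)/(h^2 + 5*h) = (h + 1)/h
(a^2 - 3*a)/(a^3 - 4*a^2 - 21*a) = (3 - a)/(-a^2 + 4*a + 21)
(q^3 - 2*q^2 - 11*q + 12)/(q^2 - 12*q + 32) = (q^2 + 2*q - 3)/(q - 8)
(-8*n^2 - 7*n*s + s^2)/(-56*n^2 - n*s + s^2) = (n + s)/(7*n + s)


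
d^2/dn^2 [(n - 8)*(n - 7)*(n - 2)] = 6*n - 34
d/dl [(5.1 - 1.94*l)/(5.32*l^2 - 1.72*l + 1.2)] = (10.3208*l^2 - 54.264*l + 6.444)/(28.3024*l^4 - 18.3008*l^3 + 15.7264*l^2 - 4.128*l + 1.44)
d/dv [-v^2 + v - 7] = 1 - 2*v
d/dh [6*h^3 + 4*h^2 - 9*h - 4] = 18*h^2 + 8*h - 9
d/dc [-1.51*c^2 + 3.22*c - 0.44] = 3.22 - 3.02*c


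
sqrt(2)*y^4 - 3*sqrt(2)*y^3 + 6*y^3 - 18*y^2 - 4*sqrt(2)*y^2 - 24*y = y*(y - 4)*(y + 3*sqrt(2))*(sqrt(2)*y + sqrt(2))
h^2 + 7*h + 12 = (h + 3)*(h + 4)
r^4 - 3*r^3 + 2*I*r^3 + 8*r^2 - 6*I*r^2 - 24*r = r*(r - 3)*(r - 2*I)*(r + 4*I)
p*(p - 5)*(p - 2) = p^3 - 7*p^2 + 10*p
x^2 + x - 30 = (x - 5)*(x + 6)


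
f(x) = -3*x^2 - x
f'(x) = -6*x - 1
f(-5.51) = -85.57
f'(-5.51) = 32.06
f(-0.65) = -0.62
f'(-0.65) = 2.90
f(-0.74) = -0.90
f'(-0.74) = 3.44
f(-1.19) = -3.06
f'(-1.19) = 6.14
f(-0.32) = 0.01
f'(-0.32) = 0.92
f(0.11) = -0.15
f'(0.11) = -1.66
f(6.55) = -135.26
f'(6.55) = -40.30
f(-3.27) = -28.81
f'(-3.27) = 18.62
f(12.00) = -444.00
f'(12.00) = -73.00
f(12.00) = -444.00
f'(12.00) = -73.00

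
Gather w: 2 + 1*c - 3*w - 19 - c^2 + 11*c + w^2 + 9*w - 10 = -c^2 + 12*c + w^2 + 6*w - 27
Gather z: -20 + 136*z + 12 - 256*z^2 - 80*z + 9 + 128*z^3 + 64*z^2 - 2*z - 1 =128*z^3 - 192*z^2 + 54*z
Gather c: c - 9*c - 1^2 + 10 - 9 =-8*c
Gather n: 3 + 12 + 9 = 24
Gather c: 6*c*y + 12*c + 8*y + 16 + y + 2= c*(6*y + 12) + 9*y + 18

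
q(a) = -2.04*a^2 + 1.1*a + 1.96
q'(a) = 1.1 - 4.08*a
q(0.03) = 1.99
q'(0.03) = 0.98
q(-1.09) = -1.66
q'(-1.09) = 5.55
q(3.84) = -23.90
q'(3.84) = -14.57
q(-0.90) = -0.68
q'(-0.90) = 4.77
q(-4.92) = -52.83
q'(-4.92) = 21.17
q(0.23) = 2.11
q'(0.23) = 0.16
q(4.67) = -37.39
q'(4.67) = -17.95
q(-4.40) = -42.37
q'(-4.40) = 19.05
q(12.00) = -278.60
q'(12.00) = -47.86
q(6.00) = -64.88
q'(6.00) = -23.38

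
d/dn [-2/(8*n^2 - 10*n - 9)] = 4*(8*n - 5)/(-8*n^2 + 10*n + 9)^2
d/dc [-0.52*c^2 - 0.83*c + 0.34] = -1.04*c - 0.83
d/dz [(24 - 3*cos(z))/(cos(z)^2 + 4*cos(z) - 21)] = 3*(sin(z)^2 + 16*cos(z) + 10)*sin(z)/(cos(z)^2 + 4*cos(z) - 21)^2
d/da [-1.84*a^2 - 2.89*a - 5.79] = -3.68*a - 2.89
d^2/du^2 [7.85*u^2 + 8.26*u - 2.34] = 15.7000000000000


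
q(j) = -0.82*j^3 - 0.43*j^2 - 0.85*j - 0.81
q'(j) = -2.46*j^2 - 0.86*j - 0.85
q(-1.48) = 2.16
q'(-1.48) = -4.97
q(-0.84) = 0.09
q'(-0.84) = -1.86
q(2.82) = -25.02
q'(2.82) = -22.84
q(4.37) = -81.17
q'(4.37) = -51.59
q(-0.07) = -0.75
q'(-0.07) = -0.80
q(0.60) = -1.65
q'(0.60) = -2.25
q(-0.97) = 0.36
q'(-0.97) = -2.33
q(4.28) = -76.62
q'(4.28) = -49.59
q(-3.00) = 20.01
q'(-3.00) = -20.41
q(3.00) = -29.37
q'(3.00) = -25.57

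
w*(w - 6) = w^2 - 6*w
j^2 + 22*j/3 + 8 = (j + 4/3)*(j + 6)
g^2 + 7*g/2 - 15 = (g - 5/2)*(g + 6)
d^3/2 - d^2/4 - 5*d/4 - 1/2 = (d/2 + 1/2)*(d - 2)*(d + 1/2)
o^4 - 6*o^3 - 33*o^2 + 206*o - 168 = (o - 7)*(o - 4)*(o - 1)*(o + 6)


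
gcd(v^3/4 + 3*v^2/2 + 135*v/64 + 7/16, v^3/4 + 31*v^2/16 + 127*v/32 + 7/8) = v^2 + 17*v/4 + 1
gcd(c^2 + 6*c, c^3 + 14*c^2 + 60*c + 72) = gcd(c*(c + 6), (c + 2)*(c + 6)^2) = c + 6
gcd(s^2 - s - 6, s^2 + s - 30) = 1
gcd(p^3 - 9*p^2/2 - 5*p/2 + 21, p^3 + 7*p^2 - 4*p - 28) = p + 2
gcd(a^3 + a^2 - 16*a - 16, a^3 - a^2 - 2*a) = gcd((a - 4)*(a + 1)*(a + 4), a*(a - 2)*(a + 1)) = a + 1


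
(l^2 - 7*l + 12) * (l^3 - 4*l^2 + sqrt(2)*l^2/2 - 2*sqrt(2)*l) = l^5 - 11*l^4 + sqrt(2)*l^4/2 - 11*sqrt(2)*l^3/2 + 40*l^3 - 48*l^2 + 20*sqrt(2)*l^2 - 24*sqrt(2)*l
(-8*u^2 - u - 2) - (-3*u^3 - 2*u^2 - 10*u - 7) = 3*u^3 - 6*u^2 + 9*u + 5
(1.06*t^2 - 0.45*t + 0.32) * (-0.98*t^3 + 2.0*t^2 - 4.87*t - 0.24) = -1.0388*t^5 + 2.561*t^4 - 6.3758*t^3 + 2.5771*t^2 - 1.4504*t - 0.0768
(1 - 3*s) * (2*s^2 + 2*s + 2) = -6*s^3 - 4*s^2 - 4*s + 2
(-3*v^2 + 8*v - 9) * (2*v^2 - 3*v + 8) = -6*v^4 + 25*v^3 - 66*v^2 + 91*v - 72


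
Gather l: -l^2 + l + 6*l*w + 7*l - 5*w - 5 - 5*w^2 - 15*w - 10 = -l^2 + l*(6*w + 8) - 5*w^2 - 20*w - 15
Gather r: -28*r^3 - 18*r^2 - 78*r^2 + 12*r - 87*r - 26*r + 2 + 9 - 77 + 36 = -28*r^3 - 96*r^2 - 101*r - 30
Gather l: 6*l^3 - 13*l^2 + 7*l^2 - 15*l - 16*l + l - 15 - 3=6*l^3 - 6*l^2 - 30*l - 18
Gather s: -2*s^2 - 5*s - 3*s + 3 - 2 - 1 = -2*s^2 - 8*s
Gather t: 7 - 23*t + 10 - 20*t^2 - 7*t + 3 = -20*t^2 - 30*t + 20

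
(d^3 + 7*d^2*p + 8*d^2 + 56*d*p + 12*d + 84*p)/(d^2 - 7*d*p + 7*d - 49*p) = (d^3 + 7*d^2*p + 8*d^2 + 56*d*p + 12*d + 84*p)/(d^2 - 7*d*p + 7*d - 49*p)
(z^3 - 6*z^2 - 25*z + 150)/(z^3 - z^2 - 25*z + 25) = (z - 6)/(z - 1)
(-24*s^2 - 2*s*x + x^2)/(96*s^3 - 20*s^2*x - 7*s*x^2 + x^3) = (-6*s + x)/(24*s^2 - 11*s*x + x^2)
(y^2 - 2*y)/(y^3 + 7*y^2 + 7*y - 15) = y*(y - 2)/(y^3 + 7*y^2 + 7*y - 15)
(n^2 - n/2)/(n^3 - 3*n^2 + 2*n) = (n - 1/2)/(n^2 - 3*n + 2)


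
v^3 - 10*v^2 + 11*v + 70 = (v - 7)*(v - 5)*(v + 2)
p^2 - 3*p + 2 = (p - 2)*(p - 1)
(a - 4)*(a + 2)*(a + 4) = a^3 + 2*a^2 - 16*a - 32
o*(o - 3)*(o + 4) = o^3 + o^2 - 12*o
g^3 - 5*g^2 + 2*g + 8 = (g - 4)*(g - 2)*(g + 1)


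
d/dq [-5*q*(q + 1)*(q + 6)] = -15*q^2 - 70*q - 30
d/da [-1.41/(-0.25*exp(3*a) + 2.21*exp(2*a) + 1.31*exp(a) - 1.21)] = (-1.0575*exp(2*a) + 6.2322*exp(a) + 1.8471)*exp(a)/(0.25*exp(3*a) - 2.21*exp(2*a) - 1.31*exp(a) + 1.21)^2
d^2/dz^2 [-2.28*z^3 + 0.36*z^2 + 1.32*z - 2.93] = 0.72 - 13.68*z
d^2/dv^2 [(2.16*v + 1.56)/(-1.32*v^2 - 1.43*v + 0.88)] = (-(2.16*v + 1.56)*(2.64*v + 1.43)*(5.28*v + 2.86) + (17.1072*v + 10.296)*(1.32*v^2 + 1.43*v - 0.88))/(1.32*v^2 + 1.43*v - 0.88)^3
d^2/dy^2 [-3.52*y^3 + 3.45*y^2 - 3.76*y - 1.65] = 6.9 - 21.12*y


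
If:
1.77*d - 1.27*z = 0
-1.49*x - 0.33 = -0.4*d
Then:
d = 0.717514124293785*z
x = 0.19262124142115*z - 0.221476510067114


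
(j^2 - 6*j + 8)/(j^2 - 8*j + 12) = (j - 4)/(j - 6)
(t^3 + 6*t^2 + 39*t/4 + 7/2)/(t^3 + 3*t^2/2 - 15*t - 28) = (t + 1/2)/(t - 4)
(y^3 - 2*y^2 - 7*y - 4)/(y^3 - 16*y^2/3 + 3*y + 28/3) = 3*(y + 1)/(3*y - 7)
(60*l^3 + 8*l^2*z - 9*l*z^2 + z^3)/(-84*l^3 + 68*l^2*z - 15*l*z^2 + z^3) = (-10*l^2 - 3*l*z + z^2)/(14*l^2 - 9*l*z + z^2)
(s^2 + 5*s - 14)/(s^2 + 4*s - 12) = (s + 7)/(s + 6)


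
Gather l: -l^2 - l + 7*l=-l^2 + 6*l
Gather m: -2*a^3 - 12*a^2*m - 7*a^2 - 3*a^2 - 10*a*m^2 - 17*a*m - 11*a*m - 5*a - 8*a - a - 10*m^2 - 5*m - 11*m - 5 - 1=-2*a^3 - 10*a^2 - 14*a + m^2*(-10*a - 10) + m*(-12*a^2 - 28*a - 16) - 6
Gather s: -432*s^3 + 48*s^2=-432*s^3 + 48*s^2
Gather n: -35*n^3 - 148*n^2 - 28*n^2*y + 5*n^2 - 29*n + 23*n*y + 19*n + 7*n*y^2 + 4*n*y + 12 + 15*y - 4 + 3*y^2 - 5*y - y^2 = -35*n^3 + n^2*(-28*y - 143) + n*(7*y^2 + 27*y - 10) + 2*y^2 + 10*y + 8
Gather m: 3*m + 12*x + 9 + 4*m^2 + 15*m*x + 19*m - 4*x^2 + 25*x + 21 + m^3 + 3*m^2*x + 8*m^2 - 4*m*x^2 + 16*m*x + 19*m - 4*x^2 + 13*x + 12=m^3 + m^2*(3*x + 12) + m*(-4*x^2 + 31*x + 41) - 8*x^2 + 50*x + 42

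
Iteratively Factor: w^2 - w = (w)*(w - 1)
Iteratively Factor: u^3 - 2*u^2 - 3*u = (u + 1)*(u^2 - 3*u) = u*(u + 1)*(u - 3)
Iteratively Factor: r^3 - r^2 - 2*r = (r + 1)*(r^2 - 2*r) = (r - 2)*(r + 1)*(r)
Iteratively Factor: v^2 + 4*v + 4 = (v + 2)*(v + 2)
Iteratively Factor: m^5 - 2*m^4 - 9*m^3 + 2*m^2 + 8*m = (m - 4)*(m^4 + 2*m^3 - m^2 - 2*m) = (m - 4)*(m + 2)*(m^3 - m) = (m - 4)*(m + 1)*(m + 2)*(m^2 - m) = m*(m - 4)*(m + 1)*(m + 2)*(m - 1)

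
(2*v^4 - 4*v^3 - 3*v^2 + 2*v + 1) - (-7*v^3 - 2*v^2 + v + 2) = 2*v^4 + 3*v^3 - v^2 + v - 1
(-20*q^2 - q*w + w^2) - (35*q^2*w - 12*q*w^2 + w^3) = -35*q^2*w - 20*q^2 + 12*q*w^2 - q*w - w^3 + w^2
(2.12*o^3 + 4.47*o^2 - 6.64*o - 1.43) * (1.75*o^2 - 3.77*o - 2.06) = 3.71*o^5 - 0.169900000000001*o^4 - 32.8391*o^3 + 13.3221*o^2 + 19.0695*o + 2.9458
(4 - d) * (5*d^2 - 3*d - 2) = -5*d^3 + 23*d^2 - 10*d - 8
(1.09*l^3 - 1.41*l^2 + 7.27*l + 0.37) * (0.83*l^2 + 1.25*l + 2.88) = 0.9047*l^5 + 0.1922*l^4 + 7.4108*l^3 + 5.3338*l^2 + 21.4001*l + 1.0656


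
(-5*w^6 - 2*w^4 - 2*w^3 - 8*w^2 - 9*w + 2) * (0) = 0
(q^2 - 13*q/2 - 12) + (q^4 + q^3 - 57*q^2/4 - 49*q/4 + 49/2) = q^4 + q^3 - 53*q^2/4 - 75*q/4 + 25/2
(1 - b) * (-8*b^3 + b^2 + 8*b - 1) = 8*b^4 - 9*b^3 - 7*b^2 + 9*b - 1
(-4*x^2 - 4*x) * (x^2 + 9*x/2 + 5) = -4*x^4 - 22*x^3 - 38*x^2 - 20*x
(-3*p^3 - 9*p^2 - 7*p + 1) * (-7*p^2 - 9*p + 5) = 21*p^5 + 90*p^4 + 115*p^3 + 11*p^2 - 44*p + 5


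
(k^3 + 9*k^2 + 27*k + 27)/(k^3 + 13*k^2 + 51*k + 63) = (k + 3)/(k + 7)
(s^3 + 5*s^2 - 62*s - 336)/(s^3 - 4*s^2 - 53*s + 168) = (s + 6)/(s - 3)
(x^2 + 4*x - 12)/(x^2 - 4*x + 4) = (x + 6)/(x - 2)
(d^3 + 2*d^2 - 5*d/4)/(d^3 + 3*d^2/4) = (4*d^2 + 8*d - 5)/(d*(4*d + 3))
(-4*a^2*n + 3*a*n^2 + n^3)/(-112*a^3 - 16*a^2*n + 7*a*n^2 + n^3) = n*(a - n)/(28*a^2 - 3*a*n - n^2)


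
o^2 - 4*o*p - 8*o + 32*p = (o - 8)*(o - 4*p)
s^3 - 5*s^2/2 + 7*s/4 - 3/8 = (s - 3/2)*(s - 1/2)^2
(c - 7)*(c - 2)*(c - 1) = c^3 - 10*c^2 + 23*c - 14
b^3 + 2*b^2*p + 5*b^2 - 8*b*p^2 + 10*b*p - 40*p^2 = (b + 5)*(b - 2*p)*(b + 4*p)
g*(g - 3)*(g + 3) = g^3 - 9*g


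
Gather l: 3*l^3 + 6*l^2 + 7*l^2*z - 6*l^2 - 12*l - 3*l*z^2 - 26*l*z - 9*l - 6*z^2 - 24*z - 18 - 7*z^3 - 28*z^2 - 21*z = 3*l^3 + 7*l^2*z + l*(-3*z^2 - 26*z - 21) - 7*z^3 - 34*z^2 - 45*z - 18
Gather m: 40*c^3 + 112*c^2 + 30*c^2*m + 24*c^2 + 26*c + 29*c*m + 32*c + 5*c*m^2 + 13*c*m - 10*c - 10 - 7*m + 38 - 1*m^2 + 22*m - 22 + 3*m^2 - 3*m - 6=40*c^3 + 136*c^2 + 48*c + m^2*(5*c + 2) + m*(30*c^2 + 42*c + 12)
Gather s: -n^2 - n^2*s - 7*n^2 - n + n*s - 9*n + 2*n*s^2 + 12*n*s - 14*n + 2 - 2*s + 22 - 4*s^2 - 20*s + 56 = -8*n^2 - 24*n + s^2*(2*n - 4) + s*(-n^2 + 13*n - 22) + 80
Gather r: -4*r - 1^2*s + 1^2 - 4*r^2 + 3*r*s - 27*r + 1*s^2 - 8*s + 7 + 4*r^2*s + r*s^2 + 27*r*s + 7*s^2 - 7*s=r^2*(4*s - 4) + r*(s^2 + 30*s - 31) + 8*s^2 - 16*s + 8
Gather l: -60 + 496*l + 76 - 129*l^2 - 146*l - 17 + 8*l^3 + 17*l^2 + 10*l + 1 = 8*l^3 - 112*l^2 + 360*l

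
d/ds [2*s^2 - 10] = 4*s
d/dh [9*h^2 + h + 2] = 18*h + 1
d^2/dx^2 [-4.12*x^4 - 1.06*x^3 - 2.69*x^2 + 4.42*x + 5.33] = -49.44*x^2 - 6.36*x - 5.38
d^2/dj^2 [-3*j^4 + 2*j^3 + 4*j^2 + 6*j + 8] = -36*j^2 + 12*j + 8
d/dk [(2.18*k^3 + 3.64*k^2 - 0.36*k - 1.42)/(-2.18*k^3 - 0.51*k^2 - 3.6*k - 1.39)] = (6.8234*k^4 - 17.2656*k^3 - 31.665*k^2 - 11.5676*k - 4.6116)/(4.7524*k^6 + 2.2236*k^5 + 15.9561*k^4 + 9.7324*k^3 + 14.3778*k^2 + 10.008*k + 1.9321)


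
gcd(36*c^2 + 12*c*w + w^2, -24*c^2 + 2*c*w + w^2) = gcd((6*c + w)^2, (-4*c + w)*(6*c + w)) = 6*c + w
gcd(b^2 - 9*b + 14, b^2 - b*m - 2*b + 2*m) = b - 2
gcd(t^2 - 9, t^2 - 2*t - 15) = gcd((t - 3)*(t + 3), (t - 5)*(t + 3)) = t + 3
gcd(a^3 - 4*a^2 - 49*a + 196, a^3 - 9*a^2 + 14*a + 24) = a - 4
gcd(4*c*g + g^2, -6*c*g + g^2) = g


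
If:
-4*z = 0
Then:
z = 0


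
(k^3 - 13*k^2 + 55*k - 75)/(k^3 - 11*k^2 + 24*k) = (k^2 - 10*k + 25)/(k*(k - 8))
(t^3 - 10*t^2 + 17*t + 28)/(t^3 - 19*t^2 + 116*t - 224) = (t + 1)/(t - 8)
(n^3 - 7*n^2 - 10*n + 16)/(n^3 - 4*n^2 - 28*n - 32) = (n - 1)/(n + 2)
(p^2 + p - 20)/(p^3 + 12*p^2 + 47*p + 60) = (p - 4)/(p^2 + 7*p + 12)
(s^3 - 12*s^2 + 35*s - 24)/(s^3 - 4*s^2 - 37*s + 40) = (s - 3)/(s + 5)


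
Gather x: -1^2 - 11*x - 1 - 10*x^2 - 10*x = -10*x^2 - 21*x - 2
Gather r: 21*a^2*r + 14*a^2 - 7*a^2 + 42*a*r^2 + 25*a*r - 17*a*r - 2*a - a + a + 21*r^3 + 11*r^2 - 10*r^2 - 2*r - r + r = 7*a^2 - 2*a + 21*r^3 + r^2*(42*a + 1) + r*(21*a^2 + 8*a - 2)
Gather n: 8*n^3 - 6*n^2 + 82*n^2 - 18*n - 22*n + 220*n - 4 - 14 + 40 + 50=8*n^3 + 76*n^2 + 180*n + 72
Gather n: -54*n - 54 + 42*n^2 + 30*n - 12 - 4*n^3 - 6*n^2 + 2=-4*n^3 + 36*n^2 - 24*n - 64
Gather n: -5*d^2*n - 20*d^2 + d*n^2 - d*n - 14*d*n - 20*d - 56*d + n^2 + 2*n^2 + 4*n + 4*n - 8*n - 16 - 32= -20*d^2 - 76*d + n^2*(d + 3) + n*(-5*d^2 - 15*d) - 48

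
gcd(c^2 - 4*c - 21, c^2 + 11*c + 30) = 1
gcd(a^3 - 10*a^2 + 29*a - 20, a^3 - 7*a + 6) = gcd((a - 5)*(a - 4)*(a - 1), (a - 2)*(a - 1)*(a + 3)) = a - 1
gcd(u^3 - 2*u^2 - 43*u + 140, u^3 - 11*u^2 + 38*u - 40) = u^2 - 9*u + 20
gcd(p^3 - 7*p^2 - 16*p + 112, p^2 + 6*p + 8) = p + 4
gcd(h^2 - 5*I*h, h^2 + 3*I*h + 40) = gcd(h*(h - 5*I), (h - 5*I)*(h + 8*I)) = h - 5*I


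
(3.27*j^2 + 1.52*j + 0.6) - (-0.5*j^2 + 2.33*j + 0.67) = 3.77*j^2 - 0.81*j - 0.0700000000000001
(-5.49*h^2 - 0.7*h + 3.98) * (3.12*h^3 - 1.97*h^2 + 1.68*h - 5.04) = -17.1288*h^5 + 8.6313*h^4 + 4.5734*h^3 + 18.653*h^2 + 10.2144*h - 20.0592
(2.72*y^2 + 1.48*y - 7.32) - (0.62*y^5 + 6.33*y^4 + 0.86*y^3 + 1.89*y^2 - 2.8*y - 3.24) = -0.62*y^5 - 6.33*y^4 - 0.86*y^3 + 0.83*y^2 + 4.28*y - 4.08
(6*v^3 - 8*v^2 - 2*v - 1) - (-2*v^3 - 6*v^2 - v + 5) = 8*v^3 - 2*v^2 - v - 6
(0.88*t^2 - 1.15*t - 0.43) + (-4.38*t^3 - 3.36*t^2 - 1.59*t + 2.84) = -4.38*t^3 - 2.48*t^2 - 2.74*t + 2.41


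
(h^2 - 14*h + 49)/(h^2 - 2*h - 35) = (h - 7)/(h + 5)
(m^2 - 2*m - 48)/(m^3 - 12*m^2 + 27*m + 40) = (m + 6)/(m^2 - 4*m - 5)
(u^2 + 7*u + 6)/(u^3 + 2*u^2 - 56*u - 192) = (u + 1)/(u^2 - 4*u - 32)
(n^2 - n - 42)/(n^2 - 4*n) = (n^2 - n - 42)/(n*(n - 4))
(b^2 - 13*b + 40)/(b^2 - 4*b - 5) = (b - 8)/(b + 1)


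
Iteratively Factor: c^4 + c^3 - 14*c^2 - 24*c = (c + 3)*(c^3 - 2*c^2 - 8*c) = c*(c + 3)*(c^2 - 2*c - 8) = c*(c + 2)*(c + 3)*(c - 4)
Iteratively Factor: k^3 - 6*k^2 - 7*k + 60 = (k + 3)*(k^2 - 9*k + 20) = (k - 4)*(k + 3)*(k - 5)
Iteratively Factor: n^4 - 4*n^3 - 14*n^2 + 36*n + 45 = (n - 3)*(n^3 - n^2 - 17*n - 15) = (n - 5)*(n - 3)*(n^2 + 4*n + 3) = (n - 5)*(n - 3)*(n + 1)*(n + 3)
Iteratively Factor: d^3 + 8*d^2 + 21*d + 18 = (d + 3)*(d^2 + 5*d + 6) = (d + 2)*(d + 3)*(d + 3)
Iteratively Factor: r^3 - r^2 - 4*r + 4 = (r - 1)*(r^2 - 4) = (r - 2)*(r - 1)*(r + 2)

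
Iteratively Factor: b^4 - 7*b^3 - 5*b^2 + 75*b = (b)*(b^3 - 7*b^2 - 5*b + 75) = b*(b - 5)*(b^2 - 2*b - 15) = b*(b - 5)*(b + 3)*(b - 5)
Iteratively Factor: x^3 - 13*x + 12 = (x + 4)*(x^2 - 4*x + 3) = (x - 1)*(x + 4)*(x - 3)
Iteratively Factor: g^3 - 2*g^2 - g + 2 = (g - 1)*(g^2 - g - 2) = (g - 2)*(g - 1)*(g + 1)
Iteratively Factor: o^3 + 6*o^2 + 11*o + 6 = (o + 1)*(o^2 + 5*o + 6) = (o + 1)*(o + 2)*(o + 3)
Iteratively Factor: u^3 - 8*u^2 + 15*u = (u - 5)*(u^2 - 3*u) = u*(u - 5)*(u - 3)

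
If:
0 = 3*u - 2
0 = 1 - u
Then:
No Solution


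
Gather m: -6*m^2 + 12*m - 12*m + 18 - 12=6 - 6*m^2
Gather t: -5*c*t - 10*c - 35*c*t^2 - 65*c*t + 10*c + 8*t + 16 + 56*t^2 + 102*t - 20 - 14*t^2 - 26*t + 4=t^2*(42 - 35*c) + t*(84 - 70*c)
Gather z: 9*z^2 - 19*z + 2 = 9*z^2 - 19*z + 2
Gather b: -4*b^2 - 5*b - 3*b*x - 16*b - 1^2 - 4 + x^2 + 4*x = -4*b^2 + b*(-3*x - 21) + x^2 + 4*x - 5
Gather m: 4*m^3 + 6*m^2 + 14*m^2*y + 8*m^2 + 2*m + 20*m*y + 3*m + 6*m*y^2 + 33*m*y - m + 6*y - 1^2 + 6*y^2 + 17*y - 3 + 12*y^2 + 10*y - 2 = 4*m^3 + m^2*(14*y + 14) + m*(6*y^2 + 53*y + 4) + 18*y^2 + 33*y - 6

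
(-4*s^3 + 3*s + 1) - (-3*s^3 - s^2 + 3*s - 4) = -s^3 + s^2 + 5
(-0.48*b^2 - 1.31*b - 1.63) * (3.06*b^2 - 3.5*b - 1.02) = -1.4688*b^4 - 2.3286*b^3 + 0.0868000000000002*b^2 + 7.0412*b + 1.6626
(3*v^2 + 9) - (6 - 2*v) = 3*v^2 + 2*v + 3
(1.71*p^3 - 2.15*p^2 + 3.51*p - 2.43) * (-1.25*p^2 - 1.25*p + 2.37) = -2.1375*p^5 + 0.55*p^4 + 2.3527*p^3 - 6.4455*p^2 + 11.3562*p - 5.7591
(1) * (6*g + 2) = 6*g + 2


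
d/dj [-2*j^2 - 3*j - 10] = -4*j - 3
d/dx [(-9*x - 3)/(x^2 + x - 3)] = 3*(3*x^2 + 2*x + 10)/(x^4 + 2*x^3 - 5*x^2 - 6*x + 9)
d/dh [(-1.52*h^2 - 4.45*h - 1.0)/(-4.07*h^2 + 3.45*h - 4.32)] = (-23.3555*h^2 + 4.9928*h + 22.674)/(16.5649*h^4 - 28.083*h^3 + 47.0673*h^2 - 29.808*h + 18.6624)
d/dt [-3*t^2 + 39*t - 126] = 39 - 6*t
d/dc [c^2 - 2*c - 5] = 2*c - 2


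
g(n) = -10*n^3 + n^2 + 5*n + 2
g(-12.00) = 17366.00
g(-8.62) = 6438.24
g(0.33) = 3.40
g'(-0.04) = 4.87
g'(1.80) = -88.60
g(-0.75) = 3.03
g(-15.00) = 33902.00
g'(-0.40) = -0.60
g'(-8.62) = -2241.37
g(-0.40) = 0.80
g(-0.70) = 2.42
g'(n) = -30*n^2 + 2*n + 5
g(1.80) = -44.08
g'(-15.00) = -6775.00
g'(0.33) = 2.39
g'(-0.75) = -13.38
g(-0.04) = 1.80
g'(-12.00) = -4339.00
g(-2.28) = 114.32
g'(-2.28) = -155.51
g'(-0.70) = -11.10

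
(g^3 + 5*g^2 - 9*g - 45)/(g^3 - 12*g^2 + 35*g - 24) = (g^2 + 8*g + 15)/(g^2 - 9*g + 8)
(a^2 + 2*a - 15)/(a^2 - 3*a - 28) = (-a^2 - 2*a + 15)/(-a^2 + 3*a + 28)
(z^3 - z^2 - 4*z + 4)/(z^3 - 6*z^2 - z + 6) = (z^2 - 4)/(z^2 - 5*z - 6)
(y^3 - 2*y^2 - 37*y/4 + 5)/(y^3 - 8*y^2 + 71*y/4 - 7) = (2*y + 5)/(2*y - 7)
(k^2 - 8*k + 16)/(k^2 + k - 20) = (k - 4)/(k + 5)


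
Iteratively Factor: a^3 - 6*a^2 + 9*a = (a - 3)*(a^2 - 3*a) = (a - 3)^2*(a)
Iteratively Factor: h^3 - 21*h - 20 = (h + 1)*(h^2 - h - 20) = (h + 1)*(h + 4)*(h - 5)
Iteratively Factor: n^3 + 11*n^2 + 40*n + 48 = (n + 4)*(n^2 + 7*n + 12) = (n + 4)^2*(n + 3)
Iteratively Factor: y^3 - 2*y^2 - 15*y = (y + 3)*(y^2 - 5*y) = (y - 5)*(y + 3)*(y)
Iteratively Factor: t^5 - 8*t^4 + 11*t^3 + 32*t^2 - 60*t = (t - 5)*(t^4 - 3*t^3 - 4*t^2 + 12*t) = (t - 5)*(t + 2)*(t^3 - 5*t^2 + 6*t) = (t - 5)*(t - 2)*(t + 2)*(t^2 - 3*t) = t*(t - 5)*(t - 2)*(t + 2)*(t - 3)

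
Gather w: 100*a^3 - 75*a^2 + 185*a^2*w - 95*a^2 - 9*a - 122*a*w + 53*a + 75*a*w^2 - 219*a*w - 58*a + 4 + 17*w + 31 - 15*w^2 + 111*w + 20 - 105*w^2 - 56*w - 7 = 100*a^3 - 170*a^2 - 14*a + w^2*(75*a - 120) + w*(185*a^2 - 341*a + 72) + 48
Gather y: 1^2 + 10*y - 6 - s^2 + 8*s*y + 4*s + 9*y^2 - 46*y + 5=-s^2 + 4*s + 9*y^2 + y*(8*s - 36)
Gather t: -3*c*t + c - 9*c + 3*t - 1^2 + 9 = -8*c + t*(3 - 3*c) + 8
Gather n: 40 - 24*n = 40 - 24*n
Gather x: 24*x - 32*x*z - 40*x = x*(-32*z - 16)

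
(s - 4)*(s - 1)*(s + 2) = s^3 - 3*s^2 - 6*s + 8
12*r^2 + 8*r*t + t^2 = (2*r + t)*(6*r + t)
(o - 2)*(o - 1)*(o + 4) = o^3 + o^2 - 10*o + 8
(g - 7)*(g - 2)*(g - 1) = g^3 - 10*g^2 + 23*g - 14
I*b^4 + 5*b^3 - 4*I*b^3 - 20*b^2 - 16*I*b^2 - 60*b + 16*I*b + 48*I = (b - 6)*(b + 2)*(b - 4*I)*(I*b + 1)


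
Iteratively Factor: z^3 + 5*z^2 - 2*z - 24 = (z + 3)*(z^2 + 2*z - 8) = (z + 3)*(z + 4)*(z - 2)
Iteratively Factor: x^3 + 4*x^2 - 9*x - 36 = (x + 3)*(x^2 + x - 12) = (x + 3)*(x + 4)*(x - 3)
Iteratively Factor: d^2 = (d)*(d)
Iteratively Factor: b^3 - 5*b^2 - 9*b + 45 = (b + 3)*(b^2 - 8*b + 15) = (b - 3)*(b + 3)*(b - 5)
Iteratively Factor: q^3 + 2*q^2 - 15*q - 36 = (q - 4)*(q^2 + 6*q + 9) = (q - 4)*(q + 3)*(q + 3)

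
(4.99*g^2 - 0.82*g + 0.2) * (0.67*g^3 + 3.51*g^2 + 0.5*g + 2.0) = 3.3433*g^5 + 16.9655*g^4 - 0.2492*g^3 + 10.272*g^2 - 1.54*g + 0.4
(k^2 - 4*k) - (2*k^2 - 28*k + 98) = -k^2 + 24*k - 98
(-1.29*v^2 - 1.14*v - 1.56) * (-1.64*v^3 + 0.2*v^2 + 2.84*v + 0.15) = 2.1156*v^5 + 1.6116*v^4 - 1.3332*v^3 - 3.7431*v^2 - 4.6014*v - 0.234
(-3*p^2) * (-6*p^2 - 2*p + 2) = 18*p^4 + 6*p^3 - 6*p^2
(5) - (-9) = 14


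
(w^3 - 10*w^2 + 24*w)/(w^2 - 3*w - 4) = w*(w - 6)/(w + 1)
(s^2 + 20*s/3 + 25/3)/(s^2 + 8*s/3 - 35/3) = (3*s + 5)/(3*s - 7)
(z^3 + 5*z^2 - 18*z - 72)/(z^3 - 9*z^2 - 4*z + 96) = (z + 6)/(z - 8)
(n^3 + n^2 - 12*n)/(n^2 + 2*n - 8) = n*(n - 3)/(n - 2)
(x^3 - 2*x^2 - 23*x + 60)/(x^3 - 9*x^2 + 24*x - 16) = (x^2 + 2*x - 15)/(x^2 - 5*x + 4)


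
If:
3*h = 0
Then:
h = 0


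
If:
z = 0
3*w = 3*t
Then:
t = w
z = 0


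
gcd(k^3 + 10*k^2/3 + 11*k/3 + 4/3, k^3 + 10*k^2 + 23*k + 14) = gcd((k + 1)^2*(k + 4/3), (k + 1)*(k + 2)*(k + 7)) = k + 1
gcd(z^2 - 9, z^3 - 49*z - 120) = z + 3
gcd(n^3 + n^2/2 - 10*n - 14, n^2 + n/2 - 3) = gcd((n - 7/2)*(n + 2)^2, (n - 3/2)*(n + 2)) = n + 2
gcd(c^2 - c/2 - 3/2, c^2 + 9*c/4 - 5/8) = 1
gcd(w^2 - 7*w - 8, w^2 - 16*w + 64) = w - 8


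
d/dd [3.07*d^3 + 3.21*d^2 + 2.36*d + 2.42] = 9.21*d^2 + 6.42*d + 2.36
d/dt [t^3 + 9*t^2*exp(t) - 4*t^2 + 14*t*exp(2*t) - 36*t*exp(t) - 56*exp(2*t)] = 9*t^2*exp(t) + 3*t^2 + 28*t*exp(2*t) - 18*t*exp(t) - 8*t - 98*exp(2*t) - 36*exp(t)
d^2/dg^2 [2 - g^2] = -2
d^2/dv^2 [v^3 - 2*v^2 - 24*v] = 6*v - 4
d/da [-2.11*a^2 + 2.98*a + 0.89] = 2.98 - 4.22*a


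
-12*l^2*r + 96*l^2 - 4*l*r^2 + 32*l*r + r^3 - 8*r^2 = (-6*l + r)*(2*l + r)*(r - 8)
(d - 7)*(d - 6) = d^2 - 13*d + 42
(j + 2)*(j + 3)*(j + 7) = j^3 + 12*j^2 + 41*j + 42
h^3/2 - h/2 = h*(h/2 + 1/2)*(h - 1)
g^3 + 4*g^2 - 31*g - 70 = (g - 5)*(g + 2)*(g + 7)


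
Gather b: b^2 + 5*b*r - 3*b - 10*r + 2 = b^2 + b*(5*r - 3) - 10*r + 2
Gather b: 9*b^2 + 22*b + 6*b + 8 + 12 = 9*b^2 + 28*b + 20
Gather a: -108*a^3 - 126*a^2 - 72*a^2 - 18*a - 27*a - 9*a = -108*a^3 - 198*a^2 - 54*a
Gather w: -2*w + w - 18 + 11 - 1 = -w - 8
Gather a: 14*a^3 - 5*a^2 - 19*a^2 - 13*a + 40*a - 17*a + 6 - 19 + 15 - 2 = 14*a^3 - 24*a^2 + 10*a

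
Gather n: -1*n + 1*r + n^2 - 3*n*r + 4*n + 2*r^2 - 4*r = n^2 + n*(3 - 3*r) + 2*r^2 - 3*r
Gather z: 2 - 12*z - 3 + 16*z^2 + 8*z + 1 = 16*z^2 - 4*z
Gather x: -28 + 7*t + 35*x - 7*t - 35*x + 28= 0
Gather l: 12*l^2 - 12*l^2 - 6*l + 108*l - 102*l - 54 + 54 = 0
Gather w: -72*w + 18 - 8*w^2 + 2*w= -8*w^2 - 70*w + 18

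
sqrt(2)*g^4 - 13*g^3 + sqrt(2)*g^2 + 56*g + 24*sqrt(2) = (g - 6*sqrt(2))*(g - 2*sqrt(2))*(g + sqrt(2))*(sqrt(2)*g + 1)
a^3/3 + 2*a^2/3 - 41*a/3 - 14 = (a/3 + 1/3)*(a - 6)*(a + 7)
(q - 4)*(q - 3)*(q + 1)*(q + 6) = q^4 - 31*q^2 + 42*q + 72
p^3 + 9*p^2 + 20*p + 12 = (p + 1)*(p + 2)*(p + 6)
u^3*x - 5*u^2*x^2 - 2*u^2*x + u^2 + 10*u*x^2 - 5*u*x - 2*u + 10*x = (u - 2)*(u - 5*x)*(u*x + 1)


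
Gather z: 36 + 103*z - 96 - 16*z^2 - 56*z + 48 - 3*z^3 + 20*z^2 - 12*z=-3*z^3 + 4*z^2 + 35*z - 12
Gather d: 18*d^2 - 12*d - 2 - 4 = 18*d^2 - 12*d - 6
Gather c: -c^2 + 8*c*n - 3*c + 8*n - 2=-c^2 + c*(8*n - 3) + 8*n - 2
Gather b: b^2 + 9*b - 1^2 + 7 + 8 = b^2 + 9*b + 14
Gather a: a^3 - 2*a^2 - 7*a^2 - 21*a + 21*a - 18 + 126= a^3 - 9*a^2 + 108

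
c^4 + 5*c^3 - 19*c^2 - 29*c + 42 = (c - 3)*(c - 1)*(c + 2)*(c + 7)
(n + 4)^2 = n^2 + 8*n + 16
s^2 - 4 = (s - 2)*(s + 2)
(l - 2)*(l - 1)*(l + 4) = l^3 + l^2 - 10*l + 8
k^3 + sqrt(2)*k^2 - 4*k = k*(k - sqrt(2))*(k + 2*sqrt(2))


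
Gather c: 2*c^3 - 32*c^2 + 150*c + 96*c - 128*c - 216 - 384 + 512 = 2*c^3 - 32*c^2 + 118*c - 88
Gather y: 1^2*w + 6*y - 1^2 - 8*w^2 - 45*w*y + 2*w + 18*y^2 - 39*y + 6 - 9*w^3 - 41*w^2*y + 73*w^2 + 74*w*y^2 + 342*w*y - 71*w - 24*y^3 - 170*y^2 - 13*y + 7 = -9*w^3 + 65*w^2 - 68*w - 24*y^3 + y^2*(74*w - 152) + y*(-41*w^2 + 297*w - 46) + 12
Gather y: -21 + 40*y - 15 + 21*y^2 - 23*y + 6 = 21*y^2 + 17*y - 30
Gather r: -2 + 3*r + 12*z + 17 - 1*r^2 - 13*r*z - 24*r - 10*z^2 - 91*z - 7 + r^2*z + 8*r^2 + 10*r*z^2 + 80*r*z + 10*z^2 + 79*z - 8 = r^2*(z + 7) + r*(10*z^2 + 67*z - 21)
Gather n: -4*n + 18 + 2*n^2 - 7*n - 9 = 2*n^2 - 11*n + 9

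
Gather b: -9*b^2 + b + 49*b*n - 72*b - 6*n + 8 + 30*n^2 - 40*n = -9*b^2 + b*(49*n - 71) + 30*n^2 - 46*n + 8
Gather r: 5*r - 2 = 5*r - 2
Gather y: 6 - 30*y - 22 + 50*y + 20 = 20*y + 4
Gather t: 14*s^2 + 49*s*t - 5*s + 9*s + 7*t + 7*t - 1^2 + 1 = 14*s^2 + 4*s + t*(49*s + 14)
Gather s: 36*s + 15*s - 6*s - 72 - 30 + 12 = 45*s - 90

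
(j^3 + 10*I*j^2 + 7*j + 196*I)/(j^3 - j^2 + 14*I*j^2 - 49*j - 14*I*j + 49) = (j - 4*I)/(j - 1)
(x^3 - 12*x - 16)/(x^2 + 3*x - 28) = (x^2 + 4*x + 4)/(x + 7)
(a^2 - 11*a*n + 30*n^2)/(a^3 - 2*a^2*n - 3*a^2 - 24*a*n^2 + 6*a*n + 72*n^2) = (a - 5*n)/(a^2 + 4*a*n - 3*a - 12*n)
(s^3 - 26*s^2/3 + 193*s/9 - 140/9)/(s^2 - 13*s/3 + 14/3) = (3*s^2 - 19*s + 20)/(3*(s - 2))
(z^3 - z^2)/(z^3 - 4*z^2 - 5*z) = z*(1 - z)/(-z^2 + 4*z + 5)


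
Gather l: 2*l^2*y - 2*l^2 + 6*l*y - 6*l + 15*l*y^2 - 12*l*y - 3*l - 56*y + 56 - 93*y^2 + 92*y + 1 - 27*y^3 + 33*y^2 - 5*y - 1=l^2*(2*y - 2) + l*(15*y^2 - 6*y - 9) - 27*y^3 - 60*y^2 + 31*y + 56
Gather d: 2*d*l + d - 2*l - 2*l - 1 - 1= d*(2*l + 1) - 4*l - 2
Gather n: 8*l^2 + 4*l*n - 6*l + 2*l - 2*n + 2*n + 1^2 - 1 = 8*l^2 + 4*l*n - 4*l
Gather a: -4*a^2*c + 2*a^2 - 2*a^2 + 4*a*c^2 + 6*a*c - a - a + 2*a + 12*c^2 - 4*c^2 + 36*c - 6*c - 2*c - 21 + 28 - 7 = -4*a^2*c + a*(4*c^2 + 6*c) + 8*c^2 + 28*c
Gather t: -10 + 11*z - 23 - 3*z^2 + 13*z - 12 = -3*z^2 + 24*z - 45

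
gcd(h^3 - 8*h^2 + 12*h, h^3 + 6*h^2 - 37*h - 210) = h - 6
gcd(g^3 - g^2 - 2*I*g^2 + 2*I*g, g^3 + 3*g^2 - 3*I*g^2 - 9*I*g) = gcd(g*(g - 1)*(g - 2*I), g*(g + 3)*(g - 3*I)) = g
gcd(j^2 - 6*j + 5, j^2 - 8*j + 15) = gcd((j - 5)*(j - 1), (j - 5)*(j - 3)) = j - 5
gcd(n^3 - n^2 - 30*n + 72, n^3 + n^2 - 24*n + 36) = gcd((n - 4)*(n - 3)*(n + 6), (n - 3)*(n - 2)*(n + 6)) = n^2 + 3*n - 18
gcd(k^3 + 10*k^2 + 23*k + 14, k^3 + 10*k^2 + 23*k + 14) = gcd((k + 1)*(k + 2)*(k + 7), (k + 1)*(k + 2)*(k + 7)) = k^3 + 10*k^2 + 23*k + 14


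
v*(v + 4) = v^2 + 4*v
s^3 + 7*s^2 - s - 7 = (s - 1)*(s + 1)*(s + 7)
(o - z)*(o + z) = o^2 - z^2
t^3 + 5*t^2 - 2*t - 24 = (t - 2)*(t + 3)*(t + 4)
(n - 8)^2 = n^2 - 16*n + 64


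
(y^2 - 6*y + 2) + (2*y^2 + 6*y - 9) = 3*y^2 - 7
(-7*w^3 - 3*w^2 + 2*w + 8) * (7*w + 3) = -49*w^4 - 42*w^3 + 5*w^2 + 62*w + 24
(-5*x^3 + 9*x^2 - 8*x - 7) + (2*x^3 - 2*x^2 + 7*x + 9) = -3*x^3 + 7*x^2 - x + 2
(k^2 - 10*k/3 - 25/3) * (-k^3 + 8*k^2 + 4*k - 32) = -k^5 + 34*k^4/3 - 43*k^3/3 - 112*k^2 + 220*k/3 + 800/3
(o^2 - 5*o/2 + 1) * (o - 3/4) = o^3 - 13*o^2/4 + 23*o/8 - 3/4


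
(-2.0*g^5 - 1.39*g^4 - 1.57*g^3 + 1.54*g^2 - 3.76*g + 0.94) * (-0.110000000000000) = 0.22*g^5 + 0.1529*g^4 + 0.1727*g^3 - 0.1694*g^2 + 0.4136*g - 0.1034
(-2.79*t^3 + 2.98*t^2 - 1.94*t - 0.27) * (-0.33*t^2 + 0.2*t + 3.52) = 0.9207*t^5 - 1.5414*t^4 - 8.5846*t^3 + 10.1907*t^2 - 6.8828*t - 0.9504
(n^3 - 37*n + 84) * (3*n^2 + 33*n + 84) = 3*n^5 + 33*n^4 - 27*n^3 - 969*n^2 - 336*n + 7056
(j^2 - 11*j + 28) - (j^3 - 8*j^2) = -j^3 + 9*j^2 - 11*j + 28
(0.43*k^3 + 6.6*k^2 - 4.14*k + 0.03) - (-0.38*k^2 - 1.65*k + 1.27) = 0.43*k^3 + 6.98*k^2 - 2.49*k - 1.24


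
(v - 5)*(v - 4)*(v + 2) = v^3 - 7*v^2 + 2*v + 40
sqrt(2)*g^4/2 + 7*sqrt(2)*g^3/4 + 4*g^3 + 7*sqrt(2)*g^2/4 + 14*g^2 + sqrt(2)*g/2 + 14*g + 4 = (g + 1/2)*(g + 2)*(g + 4*sqrt(2))*(sqrt(2)*g/2 + sqrt(2)/2)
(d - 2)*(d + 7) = d^2 + 5*d - 14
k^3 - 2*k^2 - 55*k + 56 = (k - 8)*(k - 1)*(k + 7)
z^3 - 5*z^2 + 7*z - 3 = (z - 3)*(z - 1)^2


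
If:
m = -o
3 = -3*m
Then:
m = -1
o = 1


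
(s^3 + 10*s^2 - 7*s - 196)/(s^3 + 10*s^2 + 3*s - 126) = (s^2 + 3*s - 28)/(s^2 + 3*s - 18)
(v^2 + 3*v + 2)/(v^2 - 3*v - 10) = (v + 1)/(v - 5)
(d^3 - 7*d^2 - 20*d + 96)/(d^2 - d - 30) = (-d^3 + 7*d^2 + 20*d - 96)/(-d^2 + d + 30)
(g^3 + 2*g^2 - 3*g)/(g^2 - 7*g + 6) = g*(g + 3)/(g - 6)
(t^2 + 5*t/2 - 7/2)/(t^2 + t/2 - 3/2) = (2*t + 7)/(2*t + 3)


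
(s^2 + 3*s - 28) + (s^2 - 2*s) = 2*s^2 + s - 28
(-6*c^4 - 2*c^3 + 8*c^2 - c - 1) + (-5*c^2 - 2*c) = -6*c^4 - 2*c^3 + 3*c^2 - 3*c - 1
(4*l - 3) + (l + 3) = 5*l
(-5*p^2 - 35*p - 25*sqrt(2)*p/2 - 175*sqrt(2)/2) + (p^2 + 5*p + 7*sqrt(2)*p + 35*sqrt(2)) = -4*p^2 - 30*p - 11*sqrt(2)*p/2 - 105*sqrt(2)/2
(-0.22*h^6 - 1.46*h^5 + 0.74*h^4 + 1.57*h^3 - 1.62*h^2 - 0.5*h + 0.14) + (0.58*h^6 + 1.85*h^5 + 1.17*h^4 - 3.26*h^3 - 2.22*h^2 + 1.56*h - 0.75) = 0.36*h^6 + 0.39*h^5 + 1.91*h^4 - 1.69*h^3 - 3.84*h^2 + 1.06*h - 0.61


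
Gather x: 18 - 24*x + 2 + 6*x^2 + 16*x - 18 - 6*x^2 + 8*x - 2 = 0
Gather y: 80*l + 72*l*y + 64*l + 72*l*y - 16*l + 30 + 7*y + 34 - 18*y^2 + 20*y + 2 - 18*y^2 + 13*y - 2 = 128*l - 36*y^2 + y*(144*l + 40) + 64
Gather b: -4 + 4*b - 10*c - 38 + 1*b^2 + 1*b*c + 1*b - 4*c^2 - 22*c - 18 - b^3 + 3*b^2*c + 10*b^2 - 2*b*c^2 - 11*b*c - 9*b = -b^3 + b^2*(3*c + 11) + b*(-2*c^2 - 10*c - 4) - 4*c^2 - 32*c - 60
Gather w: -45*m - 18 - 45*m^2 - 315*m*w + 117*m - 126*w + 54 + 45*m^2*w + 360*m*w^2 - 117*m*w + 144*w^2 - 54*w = -45*m^2 + 72*m + w^2*(360*m + 144) + w*(45*m^2 - 432*m - 180) + 36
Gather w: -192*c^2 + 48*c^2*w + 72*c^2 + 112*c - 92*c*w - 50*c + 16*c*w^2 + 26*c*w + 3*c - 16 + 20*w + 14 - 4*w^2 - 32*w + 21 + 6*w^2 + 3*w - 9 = -120*c^2 + 65*c + w^2*(16*c + 2) + w*(48*c^2 - 66*c - 9) + 10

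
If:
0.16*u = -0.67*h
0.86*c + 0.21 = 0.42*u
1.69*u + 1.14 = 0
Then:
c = -0.57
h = 0.16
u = -0.67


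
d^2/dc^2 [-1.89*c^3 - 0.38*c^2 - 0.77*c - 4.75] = -11.34*c - 0.76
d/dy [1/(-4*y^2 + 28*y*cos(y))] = (7*y*sin(y) + 2*y - 7*cos(y))/(4*y^2*(y - 7*cos(y))^2)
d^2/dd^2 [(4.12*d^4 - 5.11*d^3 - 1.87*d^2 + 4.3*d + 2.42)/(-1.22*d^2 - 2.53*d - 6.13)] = (-12.264416*d^6 - 76.3007519999999*d^5 - 343.10124*d^4 - 1057.704906*d^3 - 1487.820522*d^2 + 1300.238202*d + 279.130214)/(1.815848*d^6 + 11.296956*d^5 + 50.79897*d^4 + 129.719425*d^3 + 255.244005*d^2 + 285.208671*d + 230.346397)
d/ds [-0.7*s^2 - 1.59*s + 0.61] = -1.4*s - 1.59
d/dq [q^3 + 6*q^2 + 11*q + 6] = 3*q^2 + 12*q + 11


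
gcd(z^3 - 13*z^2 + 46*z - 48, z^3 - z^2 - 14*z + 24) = z^2 - 5*z + 6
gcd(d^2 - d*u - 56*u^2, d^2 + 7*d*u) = d + 7*u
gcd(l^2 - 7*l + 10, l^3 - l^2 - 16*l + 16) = 1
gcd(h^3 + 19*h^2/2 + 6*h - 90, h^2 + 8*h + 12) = h + 6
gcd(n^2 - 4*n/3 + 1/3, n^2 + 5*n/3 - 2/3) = n - 1/3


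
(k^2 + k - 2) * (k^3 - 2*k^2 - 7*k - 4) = k^5 - k^4 - 11*k^3 - 7*k^2 + 10*k + 8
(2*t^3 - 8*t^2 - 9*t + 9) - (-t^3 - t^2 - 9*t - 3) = 3*t^3 - 7*t^2 + 12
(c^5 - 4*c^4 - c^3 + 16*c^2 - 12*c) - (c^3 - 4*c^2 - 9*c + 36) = c^5 - 4*c^4 - 2*c^3 + 20*c^2 - 3*c - 36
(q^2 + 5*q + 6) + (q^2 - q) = 2*q^2 + 4*q + 6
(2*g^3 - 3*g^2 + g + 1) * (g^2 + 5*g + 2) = 2*g^5 + 7*g^4 - 10*g^3 + 7*g + 2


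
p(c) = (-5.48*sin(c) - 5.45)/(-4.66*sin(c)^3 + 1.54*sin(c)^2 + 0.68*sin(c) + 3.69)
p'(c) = (-5.48*sin(c) - 5.45)*(13.98*sin(c)^2*cos(c) - 3.08*sin(c)*cos(c) - 0.68*cos(c))/(-4.66*sin(c)^3 + 1.54*sin(c)^2 + 0.68*sin(c) + 3.69)^2 - 5.48*cos(c)/(-4.66*sin(c)^3 + 1.54*sin(c)^2 + 0.68*sin(c) + 3.69) = (-51.0736*sin(c)^3 - 67.7518*sin(c)^2 + 16.786*sin(c) - 16.5152)*cos(c)/(21.7156*sin(c)^6 - 14.3528*sin(c)^5 - 3.966*sin(c)^4 - 32.2964*sin(c)^3 + 11.8276*sin(c)^2 + 5.0184*sin(c) + 13.6161)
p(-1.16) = -0.05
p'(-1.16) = -0.31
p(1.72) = -7.98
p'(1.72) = 9.26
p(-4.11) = -3.71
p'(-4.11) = 6.05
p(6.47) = -1.68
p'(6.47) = -1.07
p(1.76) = -7.58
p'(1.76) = 10.49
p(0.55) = -2.19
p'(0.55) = -1.98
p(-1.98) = -0.05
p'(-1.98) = 0.31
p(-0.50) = -0.67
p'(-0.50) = -1.69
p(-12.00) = -2.22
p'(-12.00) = -2.06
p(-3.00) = -1.29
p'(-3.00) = 1.50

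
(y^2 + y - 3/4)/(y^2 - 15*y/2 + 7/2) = (y + 3/2)/(y - 7)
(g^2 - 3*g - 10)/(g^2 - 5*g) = (g + 2)/g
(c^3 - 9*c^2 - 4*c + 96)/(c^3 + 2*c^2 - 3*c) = (c^2 - 12*c + 32)/(c*(c - 1))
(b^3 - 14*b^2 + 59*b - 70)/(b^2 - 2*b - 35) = (b^2 - 7*b + 10)/(b + 5)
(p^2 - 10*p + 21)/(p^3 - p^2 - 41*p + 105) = (p - 7)/(p^2 + 2*p - 35)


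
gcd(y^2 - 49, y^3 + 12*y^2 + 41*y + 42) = y + 7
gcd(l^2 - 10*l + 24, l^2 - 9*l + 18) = l - 6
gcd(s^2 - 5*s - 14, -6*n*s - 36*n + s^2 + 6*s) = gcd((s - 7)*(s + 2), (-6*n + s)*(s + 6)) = 1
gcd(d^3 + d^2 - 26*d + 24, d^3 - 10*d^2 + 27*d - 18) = d - 1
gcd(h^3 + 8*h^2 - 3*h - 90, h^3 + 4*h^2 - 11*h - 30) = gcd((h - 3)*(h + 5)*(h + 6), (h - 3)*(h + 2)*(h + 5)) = h^2 + 2*h - 15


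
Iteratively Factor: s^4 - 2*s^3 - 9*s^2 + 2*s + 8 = (s - 4)*(s^3 + 2*s^2 - s - 2) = (s - 4)*(s - 1)*(s^2 + 3*s + 2) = (s - 4)*(s - 1)*(s + 2)*(s + 1)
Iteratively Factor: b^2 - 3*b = (b - 3)*(b)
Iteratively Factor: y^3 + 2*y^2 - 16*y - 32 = (y + 2)*(y^2 - 16) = (y - 4)*(y + 2)*(y + 4)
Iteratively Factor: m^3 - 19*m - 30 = (m + 3)*(m^2 - 3*m - 10) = (m - 5)*(m + 3)*(m + 2)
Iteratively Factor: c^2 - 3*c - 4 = (c - 4)*(c + 1)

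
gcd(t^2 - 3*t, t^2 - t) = t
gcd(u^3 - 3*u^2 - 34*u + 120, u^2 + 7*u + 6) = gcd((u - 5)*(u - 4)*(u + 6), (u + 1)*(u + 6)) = u + 6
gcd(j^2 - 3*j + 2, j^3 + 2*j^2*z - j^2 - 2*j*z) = j - 1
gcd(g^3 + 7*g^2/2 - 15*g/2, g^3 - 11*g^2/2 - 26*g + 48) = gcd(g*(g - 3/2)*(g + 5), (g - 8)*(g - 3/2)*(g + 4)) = g - 3/2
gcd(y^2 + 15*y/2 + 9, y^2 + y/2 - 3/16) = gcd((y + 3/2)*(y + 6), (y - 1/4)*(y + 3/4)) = 1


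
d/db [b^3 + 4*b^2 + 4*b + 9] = 3*b^2 + 8*b + 4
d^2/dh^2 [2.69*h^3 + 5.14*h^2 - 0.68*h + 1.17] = 16.14*h + 10.28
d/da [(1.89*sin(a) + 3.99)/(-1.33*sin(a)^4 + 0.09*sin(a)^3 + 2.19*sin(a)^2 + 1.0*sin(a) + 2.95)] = (7.5411*sin(a)^4 + 20.8866*sin(a)^3 - 5.2164*sin(a)^2 - 17.4762*sin(a) + 1.5855)*cos(a)/(1.7689*sin(a)^8 - 0.2394*sin(a)^7 - 5.8173*sin(a)^6 - 2.2658*sin(a)^5 - 2.8709*sin(a)^4 + 4.911*sin(a)^3 + 13.921*sin(a)^2 + 5.9*sin(a) + 8.7025)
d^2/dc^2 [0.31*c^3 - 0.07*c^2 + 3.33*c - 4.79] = 1.86*c - 0.14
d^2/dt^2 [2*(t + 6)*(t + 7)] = 4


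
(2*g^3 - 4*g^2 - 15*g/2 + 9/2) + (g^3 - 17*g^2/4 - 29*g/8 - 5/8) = 3*g^3 - 33*g^2/4 - 89*g/8 + 31/8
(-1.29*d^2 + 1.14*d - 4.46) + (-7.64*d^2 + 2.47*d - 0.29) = -8.93*d^2 + 3.61*d - 4.75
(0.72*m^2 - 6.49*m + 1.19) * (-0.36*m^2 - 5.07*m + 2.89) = -0.2592*m^4 - 1.314*m^3 + 34.5567*m^2 - 24.7894*m + 3.4391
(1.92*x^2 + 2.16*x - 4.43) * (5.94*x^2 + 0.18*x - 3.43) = 11.4048*x^4 + 13.176*x^3 - 32.511*x^2 - 8.2062*x + 15.1949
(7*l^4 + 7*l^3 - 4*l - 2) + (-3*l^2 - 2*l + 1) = 7*l^4 + 7*l^3 - 3*l^2 - 6*l - 1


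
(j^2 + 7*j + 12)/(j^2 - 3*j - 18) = (j + 4)/(j - 6)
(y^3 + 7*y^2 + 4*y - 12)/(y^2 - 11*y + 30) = (y^3 + 7*y^2 + 4*y - 12)/(y^2 - 11*y + 30)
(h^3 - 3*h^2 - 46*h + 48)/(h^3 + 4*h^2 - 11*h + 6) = (h - 8)/(h - 1)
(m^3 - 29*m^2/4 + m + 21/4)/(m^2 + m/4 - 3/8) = 2*(m^2 - 8*m + 7)/(2*m - 1)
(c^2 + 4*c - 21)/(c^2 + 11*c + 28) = (c - 3)/(c + 4)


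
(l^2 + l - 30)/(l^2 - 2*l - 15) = (l + 6)/(l + 3)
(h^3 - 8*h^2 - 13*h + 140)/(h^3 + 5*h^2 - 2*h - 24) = (h^2 - 12*h + 35)/(h^2 + h - 6)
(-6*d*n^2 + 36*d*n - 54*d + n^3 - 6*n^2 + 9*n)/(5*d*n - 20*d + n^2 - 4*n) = (-6*d*n^2 + 36*d*n - 54*d + n^3 - 6*n^2 + 9*n)/(5*d*n - 20*d + n^2 - 4*n)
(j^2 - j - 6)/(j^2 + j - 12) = (j + 2)/(j + 4)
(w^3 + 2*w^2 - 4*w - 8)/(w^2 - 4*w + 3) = (w^3 + 2*w^2 - 4*w - 8)/(w^2 - 4*w + 3)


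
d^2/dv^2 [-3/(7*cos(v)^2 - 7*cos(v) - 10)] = 21*(-28*sin(v)^4 + 61*sin(v)^2 - 65*cos(v)/4 + 21*cos(3*v)/4 + 1)/(7*sin(v)^2 + 7*cos(v) + 3)^3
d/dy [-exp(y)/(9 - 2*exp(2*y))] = (-2*exp(2*y) - 9)*exp(y)/(4*exp(4*y) - 36*exp(2*y) + 81)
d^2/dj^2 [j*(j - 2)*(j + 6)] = 6*j + 8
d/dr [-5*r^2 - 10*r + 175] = -10*r - 10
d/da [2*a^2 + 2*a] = 4*a + 2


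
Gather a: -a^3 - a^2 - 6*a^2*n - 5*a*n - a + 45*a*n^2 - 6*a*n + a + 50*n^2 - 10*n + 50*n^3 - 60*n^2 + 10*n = -a^3 + a^2*(-6*n - 1) + a*(45*n^2 - 11*n) + 50*n^3 - 10*n^2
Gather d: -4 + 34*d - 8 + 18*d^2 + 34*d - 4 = 18*d^2 + 68*d - 16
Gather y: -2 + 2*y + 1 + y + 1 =3*y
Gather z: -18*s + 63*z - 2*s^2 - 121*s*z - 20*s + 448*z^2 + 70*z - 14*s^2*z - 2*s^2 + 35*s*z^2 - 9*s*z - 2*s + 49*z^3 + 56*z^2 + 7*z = -4*s^2 - 40*s + 49*z^3 + z^2*(35*s + 504) + z*(-14*s^2 - 130*s + 140)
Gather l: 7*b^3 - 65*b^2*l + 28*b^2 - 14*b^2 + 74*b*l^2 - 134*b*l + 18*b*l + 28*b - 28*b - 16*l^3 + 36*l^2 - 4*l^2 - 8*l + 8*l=7*b^3 + 14*b^2 - 16*l^3 + l^2*(74*b + 32) + l*(-65*b^2 - 116*b)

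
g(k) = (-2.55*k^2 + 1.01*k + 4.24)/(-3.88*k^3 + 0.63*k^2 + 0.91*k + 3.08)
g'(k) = (1.01 - 5.1*k)/(-3.88*k^3 + 0.63*k^2 + 0.91*k + 3.08) + (-2.55*k^2 + 1.01*k + 4.24)*(11.64*k^2 - 1.26*k - 0.91)/(-3.88*k^3 + 0.63*k^2 + 0.91*k + 3.08)^2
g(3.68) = 0.15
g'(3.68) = -0.03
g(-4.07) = -0.16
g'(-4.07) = -0.03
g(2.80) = 0.17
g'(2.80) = -0.02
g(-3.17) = -0.19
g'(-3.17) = -0.04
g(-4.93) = -0.13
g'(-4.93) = -0.02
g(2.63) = 0.18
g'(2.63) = -0.02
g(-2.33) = -0.22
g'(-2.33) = -0.03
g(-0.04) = 1.38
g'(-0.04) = 0.02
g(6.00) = 0.10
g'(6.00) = -0.01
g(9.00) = 0.07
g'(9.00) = -0.01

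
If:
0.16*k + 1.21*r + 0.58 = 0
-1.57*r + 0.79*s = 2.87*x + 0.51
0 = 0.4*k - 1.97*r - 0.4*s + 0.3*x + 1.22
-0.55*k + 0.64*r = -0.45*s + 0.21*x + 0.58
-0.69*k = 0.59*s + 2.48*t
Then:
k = -9.33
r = 0.75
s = -13.15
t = 5.72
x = -4.21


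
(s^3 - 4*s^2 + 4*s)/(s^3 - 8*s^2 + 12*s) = (s - 2)/(s - 6)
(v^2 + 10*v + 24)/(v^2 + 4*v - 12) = (v + 4)/(v - 2)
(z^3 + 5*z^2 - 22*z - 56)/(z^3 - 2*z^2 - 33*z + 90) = (z^3 + 5*z^2 - 22*z - 56)/(z^3 - 2*z^2 - 33*z + 90)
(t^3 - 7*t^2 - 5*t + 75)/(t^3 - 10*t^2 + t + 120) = (t - 5)/(t - 8)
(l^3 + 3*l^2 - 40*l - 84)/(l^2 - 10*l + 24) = (l^2 + 9*l + 14)/(l - 4)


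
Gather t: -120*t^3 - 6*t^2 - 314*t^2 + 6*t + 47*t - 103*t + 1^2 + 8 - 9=-120*t^3 - 320*t^2 - 50*t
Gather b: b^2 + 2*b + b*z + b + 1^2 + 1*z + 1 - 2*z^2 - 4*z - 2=b^2 + b*(z + 3) - 2*z^2 - 3*z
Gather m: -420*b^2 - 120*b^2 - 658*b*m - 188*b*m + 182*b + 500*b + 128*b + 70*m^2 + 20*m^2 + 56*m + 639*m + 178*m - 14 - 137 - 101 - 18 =-540*b^2 + 810*b + 90*m^2 + m*(873 - 846*b) - 270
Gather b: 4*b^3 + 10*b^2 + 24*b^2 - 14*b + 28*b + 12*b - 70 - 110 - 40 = 4*b^3 + 34*b^2 + 26*b - 220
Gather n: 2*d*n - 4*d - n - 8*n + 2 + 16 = -4*d + n*(2*d - 9) + 18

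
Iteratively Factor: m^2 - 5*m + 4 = (m - 1)*(m - 4)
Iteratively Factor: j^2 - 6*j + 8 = (j - 4)*(j - 2)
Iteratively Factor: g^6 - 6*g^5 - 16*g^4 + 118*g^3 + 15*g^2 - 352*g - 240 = (g - 5)*(g^5 - g^4 - 21*g^3 + 13*g^2 + 80*g + 48) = (g - 5)*(g + 4)*(g^4 - 5*g^3 - g^2 + 17*g + 12) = (g - 5)*(g + 1)*(g + 4)*(g^3 - 6*g^2 + 5*g + 12) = (g - 5)*(g - 4)*(g + 1)*(g + 4)*(g^2 - 2*g - 3) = (g - 5)*(g - 4)*(g + 1)^2*(g + 4)*(g - 3)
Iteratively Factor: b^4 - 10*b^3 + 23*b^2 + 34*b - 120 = (b + 2)*(b^3 - 12*b^2 + 47*b - 60) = (b - 3)*(b + 2)*(b^2 - 9*b + 20) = (b - 4)*(b - 3)*(b + 2)*(b - 5)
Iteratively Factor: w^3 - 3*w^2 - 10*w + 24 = (w - 2)*(w^2 - w - 12) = (w - 2)*(w + 3)*(w - 4)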